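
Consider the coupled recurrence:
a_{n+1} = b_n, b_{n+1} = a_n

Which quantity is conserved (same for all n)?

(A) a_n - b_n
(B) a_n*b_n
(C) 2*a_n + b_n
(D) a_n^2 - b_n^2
B

Replace a_n by a_{n+1} = b_n and b_n by b_{n+1} = a_n in each option and simplify:
(A) a_n - b_n  ->  (b_n) - (a_n) = -a_n + b_n   [not conserved]
(B) a_n*b_n  ->  (b_n)*(a_n) = a_n*b_n   [conserved]
(C) 2*a_n + b_n  ->  2*(b_n) + (a_n) = a_n + 2*b_n   [not conserved]
(D) a_n^2 - b_n^2  ->  (b_n)^2 - (a_n)^2 = -a_n^2 + b_n^2   [not conserved]

Only (B) a_n*b_n returns to itself after one step, so it is the conserved quantity.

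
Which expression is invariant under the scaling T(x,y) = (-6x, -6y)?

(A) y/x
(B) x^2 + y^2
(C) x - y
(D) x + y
A

Under the uniform scaling T(x,y) = (-6x, -6y):
Substitute the transformed coordinates into each option and compare with the original:
(A) y/x  ->  (-6y)/(-6x) = y/x   [equals y/x: invariant]
(B) x^2 + y^2  ->  (-6x)^2 + (-6y)^2 = 36x^2 + 36y^2   [differs from x^2 + y^2: not invariant]
(C) x - y  ->  (-6x) - (-6y) = -6x + 6y   [differs from x - y: not invariant]
(D) x + y  ->  (-6x) + (-6y) = -6x - 6y   [differs from x + y: not invariant]

Only option (A), y/x, is unchanged by the transformation.
The common factor -6 cancels in a ratio of coordinates, while sums, products and sums of squares pick up factors of -6 or 36.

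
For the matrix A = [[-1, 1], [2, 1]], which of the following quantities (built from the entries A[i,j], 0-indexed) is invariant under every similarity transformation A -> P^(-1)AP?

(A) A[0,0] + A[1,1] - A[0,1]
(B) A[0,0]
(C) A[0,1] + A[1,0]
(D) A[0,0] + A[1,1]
D

A[0,0] + A[1,1] is the trace of A. By the cyclic property of the trace, tr(P^(-1)AP) = tr(APP^(-1)) = tr(A), so it is the same for every matrix similar to A.

The other combinations are not similarity invariants. For example, take P = [[1, 1], [1, 2]] (det P = 1), so P^(-1) = [[2, -1], [-1, 1]] and
B = P^(-1)AP = [[-3, -2], [3, 3]].
Evaluating each option on A and on B:
(A) A[0,0] + A[1,1] - A[0,1]: -1 for A, 2 for B -> changes
(B) A[0,0]: -1 for A, -3 for B -> changes
(C) A[0,1] + A[1,0]: 3 for A, 1 for B -> changes
(D) A[0,0] + A[1,1]: 0 for A, 0 for B -> unchanged

Only (D) A[0,0] + A[1,1] = 0 survives (and it does so for every P, not just this one), so it is the invariant.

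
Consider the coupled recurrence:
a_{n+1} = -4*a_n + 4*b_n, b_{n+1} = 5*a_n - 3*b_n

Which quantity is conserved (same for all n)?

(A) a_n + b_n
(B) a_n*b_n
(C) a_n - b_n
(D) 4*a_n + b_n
A

Replace a_n by a_{n+1} = -4*a_n + 4*b_n and b_n by b_{n+1} = 5*a_n - 3*b_n in each option and simplify:
(A) a_n + b_n  ->  (-4*a_n + 4*b_n) + (5*a_n - 3*b_n) = a_n + b_n   [conserved]
(B) a_n*b_n  ->  (-4*a_n + 4*b_n)*(5*a_n - 3*b_n) = -20*a_n^2 + 32*a_n*b_n - 12*b_n^2   [not conserved]
(C) a_n - b_n  ->  (-4*a_n + 4*b_n) - (5*a_n - 3*b_n) = -9*a_n + 7*b_n   [not conserved]
(D) 4*a_n + b_n  ->  4*(-4*a_n + 4*b_n) + (5*a_n - 3*b_n) = -11*a_n + 13*b_n   [not conserved]

Only (A) a_n + b_n returns to itself after one step, so it is the conserved quantity.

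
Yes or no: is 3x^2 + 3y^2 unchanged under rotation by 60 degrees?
Yes

Applying rotation by 60 degrees: x' = x*cos(60 degrees) - y*sin(60 degrees) = x/2 - sqrt(3)y/2, y' = x*sin(60 degrees) + y*cos(60 degrees) = sqrt(3)x/2 + y/2

Substituting into 3x^2 + 3y^2:
3(x/2 - sqrt(3)y/2)^2 + 3(sqrt(3)x/2 + y/2)^2
= 3x^2 + 3y^2

This equals the original expression 3x^2 + 3y^2, so it IS invariant.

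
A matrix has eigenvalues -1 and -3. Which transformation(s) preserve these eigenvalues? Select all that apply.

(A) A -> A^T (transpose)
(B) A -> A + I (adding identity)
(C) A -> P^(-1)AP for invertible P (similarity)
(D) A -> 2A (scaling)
A and C

Eigenvalues are preserved by:
1. Similarity transformations: A -> P^(-1)AP (same characteristic polynomial)
2. Transpose: A^T has the same eigenvalues as A

Eigenvalues are NOT preserved by:
- Adding identity: eigenvalues become -1+1, -3+1
- Scaling: eigenvalues become -2, -6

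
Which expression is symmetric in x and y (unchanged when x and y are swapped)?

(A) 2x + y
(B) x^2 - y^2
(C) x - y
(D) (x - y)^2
D

A symmetric expression is unchanged when the variables are permuted; here the transformation to test is the swap (x, y) -> (y, x).
Substitute the transformed coordinates into each option and compare with the original:
(A) 2x + y  ->  2(y) + (x) = x + 2y   [differs from 2x + y: not invariant]
(B) x^2 - y^2  ->  (y)^2 - (x)^2 = -x^2 + y^2   [differs from x^2 - y^2: not invariant]
(C) x - y  ->  (y) - (x) = -x + y   [differs from x - y: not invariant]
(D) (x - y)^2  ->  ((y) - (x))^2 = x^2 - 2xy + y^2   [equals (x - y)^2: invariant]

Only option (D), (x - y)^2, is unchanged by the transformation.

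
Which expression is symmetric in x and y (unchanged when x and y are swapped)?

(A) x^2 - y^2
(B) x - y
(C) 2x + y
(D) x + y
D

A symmetric expression is unchanged when the variables are permuted; here the transformation to test is the swap (x, y) -> (y, x).
Substitute the transformed coordinates into each option and compare with the original:
(A) x^2 - y^2  ->  (y)^2 - (x)^2 = -x^2 + y^2   [differs from x^2 - y^2: not invariant]
(B) x - y  ->  (y) - (x) = -x + y   [differs from x - y: not invariant]
(C) 2x + y  ->  2(y) + (x) = x + 2y   [differs from 2x + y: not invariant]
(D) x + y  ->  (y) + (x) = x + y   [equals x + y: invariant]

Only option (D), x + y, is unchanged by the transformation.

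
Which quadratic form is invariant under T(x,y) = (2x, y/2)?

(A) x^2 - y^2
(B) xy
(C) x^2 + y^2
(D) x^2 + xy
B

T multiplies x by 2 and divides y by 2.
Substitute the transformed coordinates into each option and compare with the original:
(A) x^2 - y^2  ->  (2x)^2 - (y/2)^2 = 4x^2 - y^2/4   [differs from x^2 - y^2: not invariant]
(B) xy  ->  (2x)(y/2) = xy   [equals xy: invariant]
(C) x^2 + y^2  ->  (2x)^2 + (y/2)^2 = 4x^2 + y^2/4   [differs from x^2 + y^2: not invariant]
(D) x^2 + xy  ->  (2x)^2 + (2x)(y/2) = 4x^2 + xy   [differs from x^2 + xy: not invariant]

Only option (B), xy, is unchanged by the transformation.
The factors 2 and 1/2 cancel only in the pure product xy.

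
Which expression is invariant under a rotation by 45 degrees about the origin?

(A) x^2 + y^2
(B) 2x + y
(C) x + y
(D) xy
A

A rotation by 45 degrees sends (x, y) to (sqrt(2)x/2 - sqrt(2)y/2, sqrt(2)x/2 + sqrt(2)y/2).
Substitute the transformed coordinates into each option and compare with the original:
(A) x^2 + y^2  ->  (sqrt(2)x/2 - sqrt(2)y/2)^2 + (sqrt(2)x/2 + sqrt(2)y/2)^2 = x^2 + y^2   [equals x^2 + y^2: invariant]
(B) 2x + y  ->  2(sqrt(2)x/2 - sqrt(2)y/2) + (sqrt(2)x/2 + sqrt(2)y/2) = 3sqrt(2)x/2 - sqrt(2)y/2   [differs from 2x + y: not invariant]
(C) x + y  ->  (sqrt(2)x/2 - sqrt(2)y/2) + (sqrt(2)x/2 + sqrt(2)y/2) = sqrt(2)x   [differs from x + y: not invariant]
(D) xy  ->  (sqrt(2)x/2 - sqrt(2)y/2)(sqrt(2)x/2 + sqrt(2)y/2) = x^2/2 - y^2/2   [differs from xy: not invariant]

Only option (A), x^2 + y^2, is unchanged by the transformation.
Geometrically, x^2 + y^2 is the squared distance from the origin, which every rotation about the origin preserves.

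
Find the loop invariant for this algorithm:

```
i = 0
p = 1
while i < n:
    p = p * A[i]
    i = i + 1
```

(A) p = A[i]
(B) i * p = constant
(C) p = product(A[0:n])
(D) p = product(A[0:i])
D

A loop invariant must hold before the first iteration and be re-established by every execution of the body.

(D) p = product(A[0:i]): Initially i = 0 and p = 1 = product of the empty slice A[0:0]. If p = product(A[0:i]) holds at the top of an iteration, the body sets p to product(A[0:i]) * A[i] = product(A[0:i+1]) and then i to i+1, so the property is restored. At exit i = n, giving p = product(A[0:n]).

The other options fail:
(A) p = A[i]: after the first iteration p = A[0] but i = 1; in general p is a product of several elements, not a single one.
(B) i * p = constant: initially i * p = 0, but after one iteration it is 1 * A[0], which is nonzero in general.
(C) p = product(A[0:n]): false before the loop (p = 1, not the full product) -- it only becomes true at exit.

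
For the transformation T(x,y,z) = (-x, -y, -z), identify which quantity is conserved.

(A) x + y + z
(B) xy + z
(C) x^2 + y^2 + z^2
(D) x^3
C

Apply T(x,y,z) = (-x, -y, -z) to each option, i.e. replace (x, y, z) by the transformed coordinates.
Substitute the transformed coordinates into each option and compare with the original:
(A) x + y + z  ->  (-x) + (-y) + (-z) = -x - y - z   [differs from x + y + z: not invariant]
(B) xy + z  ->  (-x)(-y) + (-z) = xy - z   [differs from xy + z: not invariant]
(C) x^2 + y^2 + z^2  ->  (-x)^2 + (-y)^2 + (-z)^2 = x^2 + y^2 + z^2   [equals x^2 + y^2 + z^2: invariant]
(D) x^3  ->  (-x)^3 = -x^3   [differs from x^3: not invariant]

Only option (C), x^2 + y^2 + z^2, is unchanged by the transformation.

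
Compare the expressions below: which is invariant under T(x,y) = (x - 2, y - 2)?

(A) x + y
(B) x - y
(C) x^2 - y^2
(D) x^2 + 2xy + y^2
B

An expression E(x,y) is invariant under T if E(T(x,y)) = E(x,y). Here T(x,y) = (x - 2, y - 2).
Substitute the transformed coordinates into each option and compare with the original:
(A) x + y  ->  (x - 2) + (y - 2) = x + y - 4   [differs from x + y: not invariant]
(B) x - y  ->  (x - 2) - (y - 2) = x - y   [equals x - y: invariant]
(C) x^2 - y^2  ->  (x - 2)^2 - (y - 2)^2 = x^2 - 4x - y^2 + 4y   [differs from x^2 - y^2: not invariant]
(D) x^2 + 2xy + y^2  ->  (x - 2)^2 + 2(x - 2)(y - 2) + (y - 2)^2 = x^2 + 2xy - 8x + y^2 - 8y + 16   [differs from x^2 + 2xy + y^2: not invariant]

Only option (B), x - y, is unchanged by the transformation.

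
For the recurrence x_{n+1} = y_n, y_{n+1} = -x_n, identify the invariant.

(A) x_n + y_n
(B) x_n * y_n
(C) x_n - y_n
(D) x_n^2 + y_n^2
D

For the recurrence x_{n+1} = y_n, y_{n+1} = -x_n:

x_{n+1}^2 + y_{n+1}^2 = y_n^2 + (-x_n)^2 = x_n^2 + y_n^2
The sum of squares is conserved (like energy in a harmonic oscillator).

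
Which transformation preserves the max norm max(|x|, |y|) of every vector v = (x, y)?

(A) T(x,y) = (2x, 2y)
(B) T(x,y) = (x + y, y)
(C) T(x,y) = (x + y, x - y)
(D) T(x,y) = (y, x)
D

A transformation preserves a norm if ||T(v)|| = ||v|| for every v; a single vector where the norm changes rules an option out.

(A) T(x,y) = (2x, 2y): v = (1, 0) has norm max(|1|, |0|) = 1, but T(v) = (2, 0) has norm 2 -- not preserved.
(B) T(x,y) = (x + y, y): v = (1, 1) has norm max(|1|, |1|) = 1, but T(v) = (2, 1) has norm 2 -- not preserved.
(C) T(x,y) = (x + y, x - y): v = (1, 1) has norm max(|1|, |1|) = 1, but T(v) = (2, 0) has norm 2 -- not preserved.
(D) T(x,y) = (y, x): preserves the norm -- it only permutes the coordinates and/or flips signs, which leaves max(|x|, |y|) unchanged.

Therefore the answer is (D).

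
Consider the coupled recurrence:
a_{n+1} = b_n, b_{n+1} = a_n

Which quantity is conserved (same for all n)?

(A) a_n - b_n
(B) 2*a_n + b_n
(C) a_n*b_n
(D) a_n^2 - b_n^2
C

Replace a_n by a_{n+1} = b_n and b_n by b_{n+1} = a_n in each option and simplify:
(A) a_n - b_n  ->  (b_n) - (a_n) = -a_n + b_n   [not conserved]
(B) 2*a_n + b_n  ->  2*(b_n) + (a_n) = a_n + 2*b_n   [not conserved]
(C) a_n*b_n  ->  (b_n)*(a_n) = a_n*b_n   [conserved]
(D) a_n^2 - b_n^2  ->  (b_n)^2 - (a_n)^2 = -a_n^2 + b_n^2   [not conserved]

Only (C) a_n*b_n returns to itself after one step, so it is the conserved quantity.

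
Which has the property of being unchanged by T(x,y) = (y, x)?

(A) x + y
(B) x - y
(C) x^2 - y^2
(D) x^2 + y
A

An expression E(x,y) is invariant under T if E(T(x,y)) = E(x,y). Here T(x,y) = (y, x).
Substitute the transformed coordinates into each option and compare with the original:
(A) x + y  ->  (y) + (x) = x + y   [equals x + y: invariant]
(B) x - y  ->  (y) - (x) = -x + y   [differs from x - y: not invariant]
(C) x^2 - y^2  ->  (y)^2 - (x)^2 = -x^2 + y^2   [differs from x^2 - y^2: not invariant]
(D) x^2 + y  ->  (y)^2 + (x) = x + y^2   [differs from x^2 + y: not invariant]

Only option (A), x + y, is unchanged by the transformation.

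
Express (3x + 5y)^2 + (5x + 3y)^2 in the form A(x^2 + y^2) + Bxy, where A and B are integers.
34(x^2 + y^2) + 60xy

Expanding: (3x + 5y)^2 = 9x^2 + 30xy + 25y^2
(5x + 3y)^2 = 25x^2 + 30xy + 9y^2
Sum = (9+25)(x^2+y^2) + 60xy = 34(x^2 + y^2) + 60xy
This is symmetric in x and y.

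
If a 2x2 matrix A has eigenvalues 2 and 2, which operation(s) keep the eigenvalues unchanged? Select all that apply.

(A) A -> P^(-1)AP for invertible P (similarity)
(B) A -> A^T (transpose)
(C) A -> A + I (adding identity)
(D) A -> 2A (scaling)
A and B

Eigenvalues are preserved by:
1. Similarity transformations: A -> P^(-1)AP (same characteristic polynomial)
2. Transpose: A^T has the same eigenvalues as A

Eigenvalues are NOT preserved by:
- Adding identity: eigenvalues become 2+1, 2+1
- Scaling: eigenvalues become 4, 4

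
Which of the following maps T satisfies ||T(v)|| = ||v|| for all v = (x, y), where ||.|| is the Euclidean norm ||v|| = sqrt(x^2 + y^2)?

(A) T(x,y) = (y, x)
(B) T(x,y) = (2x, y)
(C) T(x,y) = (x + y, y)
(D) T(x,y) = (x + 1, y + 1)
A

A transformation preserves a norm if ||T(v)|| = ||v|| for every v; a single vector where the norm changes rules an option out.

(A) T(x,y) = (y, x): preserves the norm -- it is an orthogonal map (a rotation/reflection), and (y)^2 + (x)^2 simplifies to x^2 + y^2.
(B) T(x,y) = (2x, y): v = (1, 0) has norm sqrt((1)^2 + (0)^2) = 1, but T(v) = (2, 0) has norm 2 -- not preserved.
(C) T(x,y) = (x + y, y): v = (0, 1) has norm sqrt((0)^2 + (1)^2) = 1, but T(v) = (1, 1) has norm sqrt(2) -- not preserved.
(D) T(x,y) = (x + 1, y + 1): v = (1, 0) has norm sqrt((1)^2 + (0)^2) = 1, but T(v) = (2, 1) has norm sqrt(5) -- not preserved.

Therefore the answer is (A).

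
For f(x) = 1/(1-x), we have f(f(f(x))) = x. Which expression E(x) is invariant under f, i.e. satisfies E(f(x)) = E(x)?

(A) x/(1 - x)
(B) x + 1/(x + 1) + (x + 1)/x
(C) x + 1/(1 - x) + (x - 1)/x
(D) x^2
C

Replace x by f(x) = 1/(1 - x) in each option and simplify. As a quick numerical cross-check, also compare E(4) with E(f(4)) = E(-1/3).

(A) x/(1 - x)  ->  (1/(1 - x))/(1 - (1/(1 - x))) = -1/x; check: E(4) = -4/3 but E(-1/3) = -1/4.   [not invariant]
(B) x + 1/(x + 1) + (x + 1)/x  ->  (1/(1 - x)) + 1/((1/(1 - x)) + 1) + ((1/(1 - x)) + 1)/(1/(1 - x)) = (-x^3 + 6x^2 - 11x + 7)/(x^2 - 3x + 2); check: E(4) = 109/20 but E(-1/3) = -5/6.   [not invariant]
(C) x + 1/(1 - x) + (x - 1)/x  ->  (1/(1 - x)) + 1/(1 - (1/(1 - x))) + ((1/(1 - x)) - 1)/(1/(1 - x)), which simplifies back to x + 1/(1 - x) + (x - 1)/x; check: E(4) = 53/12, E(-1/3) = 53/12.   [invariant]
(D) x^2  ->  (1/(1 - x))^2 = (x - 1)^(-2); check: E(4) = 16 but E(-1/3) = 1/9.   [not invariant]

Only (C) is unchanged. Indeed f(f(x)) = 1/(1 - 1/(1-x)) = (1-x)/(-x) = (x-1)/x, so E(x) = x + f(x) + f(f(x)) is the sum over the whole 3-cycle; applying f just permutes the three terms cyclically (x -> f(x) -> f(f(x)) -> x), leaving the sum unchanged.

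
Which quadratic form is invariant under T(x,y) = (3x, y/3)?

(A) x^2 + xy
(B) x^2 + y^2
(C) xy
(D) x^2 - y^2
C

T multiplies x by 3 and divides y by 3.
Substitute the transformed coordinates into each option and compare with the original:
(A) x^2 + xy  ->  (3x)^2 + (3x)(y/3) = 9x^2 + xy   [differs from x^2 + xy: not invariant]
(B) x^2 + y^2  ->  (3x)^2 + (y/3)^2 = 9x^2 + y^2/9   [differs from x^2 + y^2: not invariant]
(C) xy  ->  (3x)(y/3) = xy   [equals xy: invariant]
(D) x^2 - y^2  ->  (3x)^2 - (y/3)^2 = 9x^2 - y^2/9   [differs from x^2 - y^2: not invariant]

Only option (C), xy, is unchanged by the transformation.
The factors 3 and 1/3 cancel only in the pure product xy.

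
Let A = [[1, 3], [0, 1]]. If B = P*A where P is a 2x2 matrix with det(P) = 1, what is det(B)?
1

By the multiplicative property of determinants, det(B) = det(P*A) = det(P) * det(A) = det(A),
so the determinant is invariant under multiplication by any determinant-1 matrix; we just need det(A).

det(A) = (1)(1) - (3)(0) = 1 - 0 = 1

Therefore det(B) = 1 * 1 = 1.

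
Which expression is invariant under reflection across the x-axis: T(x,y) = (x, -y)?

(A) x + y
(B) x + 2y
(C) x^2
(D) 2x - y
C

The map is reflection across the x-axis: T(x,y) = (x, -y).
Substitute the transformed coordinates into each option and compare with the original:
(A) x + y  ->  (x) + (-y) = x - y   [differs from x + y: not invariant]
(B) x + 2y  ->  (x) + 2(-y) = x - 2y   [differs from x + 2y: not invariant]
(C) x^2  ->  (x)^2 = x^2   [equals x^2: invariant]
(D) 2x - y  ->  2(x) - (-y) = 2x + y   [differs from 2x - y: not invariant]

Only option (C), x^2, is unchanged by the transformation.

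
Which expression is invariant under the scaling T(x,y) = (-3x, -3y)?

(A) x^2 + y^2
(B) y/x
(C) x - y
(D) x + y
B

Under the uniform scaling T(x,y) = (-3x, -3y):
Substitute the transformed coordinates into each option and compare with the original:
(A) x^2 + y^2  ->  (-3x)^2 + (-3y)^2 = 9x^2 + 9y^2   [differs from x^2 + y^2: not invariant]
(B) y/x  ->  (-3y)/(-3x) = y/x   [equals y/x: invariant]
(C) x - y  ->  (-3x) - (-3y) = -3x + 3y   [differs from x - y: not invariant]
(D) x + y  ->  (-3x) + (-3y) = -3x - 3y   [differs from x + y: not invariant]

Only option (B), y/x, is unchanged by the transformation.
The common factor -3 cancels in a ratio of coordinates, while sums, products and sums of squares pick up factors of -3 or 9.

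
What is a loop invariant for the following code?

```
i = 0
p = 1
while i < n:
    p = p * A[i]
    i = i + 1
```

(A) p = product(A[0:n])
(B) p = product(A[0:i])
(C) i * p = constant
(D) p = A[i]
B

A loop invariant must hold before the first iteration and be re-established by every execution of the body.

(B) p = product(A[0:i]): Initially i = 0 and p = 1 = product of the empty slice A[0:0]. If p = product(A[0:i]) holds at the top of an iteration, the body sets p to product(A[0:i]) * A[i] = product(A[0:i+1]) and then i to i+1, so the property is restored. At exit i = n, giving p = product(A[0:n]).

The other options fail:
(A) p = product(A[0:n]): false before the loop (p = 1, not the full product) -- it only becomes true at exit.
(C) i * p = constant: initially i * p = 0, but after one iteration it is 1 * A[0], which is nonzero in general.
(D) p = A[i]: after the first iteration p = A[0] but i = 1; in general p is a product of several elements, not a single one.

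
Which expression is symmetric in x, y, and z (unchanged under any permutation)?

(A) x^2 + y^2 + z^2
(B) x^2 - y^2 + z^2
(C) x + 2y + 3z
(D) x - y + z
A

A symmetric expression is unchanged when the variables are permuted; here the transformation to test is the swap (x, y) -> (y, x).
A symmetric expression must survive every permutation; the single swap x <-> y already eliminates the distractors, and the keyed expression is also unchanged by x <-> z and y <-> z (each variable enters it in exactly the same way).
Substitute the transformed coordinates into each option and compare with the original:
(A) x^2 + y^2 + z^2  ->  (y)^2 + (x)^2 + z^2 = x^2 + y^2 + z^2   [equals x^2 + y^2 + z^2: invariant]
(B) x^2 - y^2 + z^2  ->  (y)^2 - (x)^2 + z^2 = -x^2 + y^2 + z^2   [differs from x^2 - y^2 + z^2: not invariant]
(C) x + 2y + 3z  ->  (y) + 2(x) + 3z = 2x + y + 3z   [differs from x + 2y + 3z: not invariant]
(D) x - y + z  ->  (y) - (x) + z = -x + y + z   [differs from x - y + z: not invariant]

Only option (A), x^2 + y^2 + z^2, is unchanged by the transformation.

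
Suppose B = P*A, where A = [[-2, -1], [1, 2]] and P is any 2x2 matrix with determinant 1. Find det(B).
-3

By the multiplicative property of determinants, det(B) = det(P*A) = det(P) * det(A) = det(A),
so the determinant is invariant under multiplication by any determinant-1 matrix; we just need det(A).

det(A) = (-2)(2) - (-1)(1) = -4 - (-1) = -3

Therefore det(B) = 1 * (-3) = -3.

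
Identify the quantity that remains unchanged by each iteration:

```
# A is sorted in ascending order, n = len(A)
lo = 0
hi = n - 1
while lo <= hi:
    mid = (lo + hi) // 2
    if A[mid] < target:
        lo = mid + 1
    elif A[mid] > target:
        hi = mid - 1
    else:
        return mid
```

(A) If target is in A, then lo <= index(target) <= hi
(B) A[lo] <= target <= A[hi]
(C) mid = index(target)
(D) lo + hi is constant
A

A loop invariant must hold before the first iteration and be re-established by every execution of the body.

(A) If target is in A, then lo <= index(target) <= hi: Before the loop [lo, hi] = [0, n-1] covers every index. When A[mid] < target, sortedness puts target strictly to the right of mid, so setting lo = mid + 1 keeps index(target) in [lo, hi]; symmetrically for hi = mid - 1. Hence 'if target is in A then lo <= index(target) <= hi' holds after every iteration, and when lo > hi it proves target is absent.

The other options fail:
(B) A[lo] <= target <= A[hi]: fails when target is not in A (e.g. target < A[0] already violates it before the loop), so it is not maintained in general.
(C) mid = index(target): mid is just the current probe; it equals index(target) only on the iteration that returns.
(D) lo + hi is constant: each iteration moves exactly one of lo, hi, so lo + hi changes (e.g. 0 + (n-1) becomes (mid+1) + (n-1)).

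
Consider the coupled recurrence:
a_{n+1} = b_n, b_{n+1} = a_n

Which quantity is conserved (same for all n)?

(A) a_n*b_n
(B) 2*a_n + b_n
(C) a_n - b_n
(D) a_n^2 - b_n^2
A

Replace a_n by a_{n+1} = b_n and b_n by b_{n+1} = a_n in each option and simplify:
(A) a_n*b_n  ->  (b_n)*(a_n) = a_n*b_n   [conserved]
(B) 2*a_n + b_n  ->  2*(b_n) + (a_n) = a_n + 2*b_n   [not conserved]
(C) a_n - b_n  ->  (b_n) - (a_n) = -a_n + b_n   [not conserved]
(D) a_n^2 - b_n^2  ->  (b_n)^2 - (a_n)^2 = -a_n^2 + b_n^2   [not conserved]

Only (A) a_n*b_n returns to itself after one step, so it is the conserved quantity.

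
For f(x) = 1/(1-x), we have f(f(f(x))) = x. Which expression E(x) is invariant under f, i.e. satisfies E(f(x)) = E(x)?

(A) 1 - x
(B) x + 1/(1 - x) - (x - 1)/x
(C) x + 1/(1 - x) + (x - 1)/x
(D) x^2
C

Replace x by f(x) = 1/(1 - x) in each option and simplify. As a quick numerical cross-check, also compare E(4) with E(f(4)) = E(-1/3).

(A) 1 - x  ->  1 - (1/(1 - x)) = x/(x - 1); check: E(4) = -3 but E(-1/3) = 4/3.   [not invariant]
(B) x + 1/(1 - x) - (x - 1)/x  ->  (1/(1 - x)) + 1/(1 - (1/(1 - x))) - ((1/(1 - x)) - 1)/(1/(1 - x)) = (x^2(1 - x) - x + (x - 1)^2)/(x(x - 1)); check: E(4) = 35/12 but E(-1/3) = -43/12.   [not invariant]
(C) x + 1/(1 - x) + (x - 1)/x  ->  (1/(1 - x)) + 1/(1 - (1/(1 - x))) + ((1/(1 - x)) - 1)/(1/(1 - x)), which simplifies back to x + 1/(1 - x) + (x - 1)/x; check: E(4) = 53/12, E(-1/3) = 53/12.   [invariant]
(D) x^2  ->  (1/(1 - x))^2 = (x - 1)^(-2); check: E(4) = 16 but E(-1/3) = 1/9.   [not invariant]

Only (C) is unchanged. Indeed f(f(x)) = 1/(1 - 1/(1-x)) = (1-x)/(-x) = (x-1)/x, so E(x) = x + f(x) + f(f(x)) is the sum over the whole 3-cycle; applying f just permutes the three terms cyclically (x -> f(x) -> f(f(x)) -> x), leaving the sum unchanged.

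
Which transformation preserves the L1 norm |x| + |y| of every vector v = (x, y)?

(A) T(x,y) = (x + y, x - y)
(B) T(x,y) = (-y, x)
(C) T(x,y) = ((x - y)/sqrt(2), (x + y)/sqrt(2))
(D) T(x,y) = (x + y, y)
B

A transformation preserves a norm if ||T(v)|| = ||v|| for every v; a single vector where the norm changes rules an option out.

(A) T(x,y) = (x + y, x - y): v = (1, 0) has norm |1| + |0| = 1, but T(v) = (1, 1) has norm 2 -- not preserved.
(B) T(x,y) = (-y, x): preserves the norm -- it only permutes the coordinates and/or flips signs, which leaves |x| + |y| unchanged.
(C) T(x,y) = ((x - y)/sqrt(2), (x + y)/sqrt(2)): v = (1, 0) has norm |1| + |0| = 1, but T(v) = (sqrt(2)/2, sqrt(2)/2) has norm sqrt(2) -- not preserved.
(D) T(x,y) = (x + y, y): v = (0, 1) has norm |0| + |1| = 1, but T(v) = (1, 1) has norm 2 -- not preserved.

Therefore the answer is (B).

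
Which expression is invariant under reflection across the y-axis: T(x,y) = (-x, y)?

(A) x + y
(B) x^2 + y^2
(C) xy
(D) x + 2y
B

The map is reflection across the y-axis: T(x,y) = (-x, y).
Substitute the transformed coordinates into each option and compare with the original:
(A) x + y  ->  (-x) + (y) = -x + y   [differs from x + y: not invariant]
(B) x^2 + y^2  ->  (-x)^2 + (y)^2 = x^2 + y^2   [equals x^2 + y^2: invariant]
(C) xy  ->  (-x)(y) = -xy   [differs from xy: not invariant]
(D) x + 2y  ->  (-x) + 2(y) = -x + 2y   [differs from x + 2y: not invariant]

Only option (B), x^2 + y^2, is unchanged by the transformation.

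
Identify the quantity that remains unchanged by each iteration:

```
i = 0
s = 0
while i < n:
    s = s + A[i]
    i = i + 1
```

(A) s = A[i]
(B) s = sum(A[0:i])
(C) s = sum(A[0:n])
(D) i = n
B

A loop invariant must hold before the first iteration and be re-established by every execution of the body.

(B) s = sum(A[0:i]): Initially i = 0 and s = 0 = sum of the empty slice A[0:0]. If s = sum(A[0:i]) holds at the top of an iteration, the body sets s to sum(A[0:i]) + A[i] = sum(A[0:i+1]) and then i to i+1, so s = sum(A[0:i]) holds again. At exit i = n, giving s = sum(A[0:n]).

The other options fail:
(A) s = A[i]: after the first iteration s = A[0] but i = 1, so s = A[i] compares s with the wrong element (and fails in general).
(C) s = sum(A[0:n]): false before the loop (s = 0, not the full sum) -- it only becomes true at exit.
(D) i = n: false initially (i = 0); it is the exit condition, not an invariant.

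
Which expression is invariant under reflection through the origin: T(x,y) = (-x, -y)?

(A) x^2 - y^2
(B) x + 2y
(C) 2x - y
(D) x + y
A

The map is reflection through the origin: T(x,y) = (-x, -y).
Substitute the transformed coordinates into each option and compare with the original:
(A) x^2 - y^2  ->  (-x)^2 - (-y)^2 = x^2 - y^2   [equals x^2 - y^2: invariant]
(B) x + 2y  ->  (-x) + 2(-y) = -x - 2y   [differs from x + 2y: not invariant]
(C) 2x - y  ->  2(-x) - (-y) = -2x + y   [differs from 2x - y: not invariant]
(D) x + y  ->  (-x) + (-y) = -x - y   [differs from x + y: not invariant]

Only option (A), x^2 - y^2, is unchanged by the transformation.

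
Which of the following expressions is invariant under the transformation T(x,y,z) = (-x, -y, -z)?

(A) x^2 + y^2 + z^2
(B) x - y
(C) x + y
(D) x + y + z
A

Apply T(x,y,z) = (-x, -y, -z) to each option, i.e. replace (x, y, z) by the transformed coordinates.
Substitute the transformed coordinates into each option and compare with the original:
(A) x^2 + y^2 + z^2  ->  (-x)^2 + (-y)^2 + (-z)^2 = x^2 + y^2 + z^2   [equals x^2 + y^2 + z^2: invariant]
(B) x - y  ->  (-x) - (-y) = -x + y   [differs from x - y: not invariant]
(C) x + y  ->  (-x) + (-y) = -x - y   [differs from x + y: not invariant]
(D) x + y + z  ->  (-x) + (-y) + (-z) = -x - y - z   [differs from x + y + z: not invariant]

Only option (A), x^2 + y^2 + z^2, is unchanged by the transformation.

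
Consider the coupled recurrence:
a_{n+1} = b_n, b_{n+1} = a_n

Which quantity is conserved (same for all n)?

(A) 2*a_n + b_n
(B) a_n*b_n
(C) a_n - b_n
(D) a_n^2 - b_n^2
B

Replace a_n by a_{n+1} = b_n and b_n by b_{n+1} = a_n in each option and simplify:
(A) 2*a_n + b_n  ->  2*(b_n) + (a_n) = a_n + 2*b_n   [not conserved]
(B) a_n*b_n  ->  (b_n)*(a_n) = a_n*b_n   [conserved]
(C) a_n - b_n  ->  (b_n) - (a_n) = -a_n + b_n   [not conserved]
(D) a_n^2 - b_n^2  ->  (b_n)^2 - (a_n)^2 = -a_n^2 + b_n^2   [not conserved]

Only (B) a_n*b_n returns to itself after one step, so it is the conserved quantity.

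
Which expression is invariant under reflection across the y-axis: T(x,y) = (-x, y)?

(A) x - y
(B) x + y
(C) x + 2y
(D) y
D

The map is reflection across the y-axis: T(x,y) = (-x, y).
Substitute the transformed coordinates into each option and compare with the original:
(A) x - y  ->  (-x) - (y) = -x - y   [differs from x - y: not invariant]
(B) x + y  ->  (-x) + (y) = -x + y   [differs from x + y: not invariant]
(C) x + 2y  ->  (-x) + 2(y) = -x + 2y   [differs from x + 2y: not invariant]
(D) y  ->  (y) = y   [equals y: invariant]

Only option (D), y, is unchanged by the transformation.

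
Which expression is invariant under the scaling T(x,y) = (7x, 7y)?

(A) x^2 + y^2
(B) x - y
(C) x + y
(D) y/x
D

Under the uniform scaling T(x,y) = (7x, 7y):
Substitute the transformed coordinates into each option and compare with the original:
(A) x^2 + y^2  ->  (7x)^2 + (7y)^2 = 49x^2 + 49y^2   [differs from x^2 + y^2: not invariant]
(B) x - y  ->  (7x) - (7y) = 7x - 7y   [differs from x - y: not invariant]
(C) x + y  ->  (7x) + (7y) = 7x + 7y   [differs from x + y: not invariant]
(D) y/x  ->  (7y)/(7x) = y/x   [equals y/x: invariant]

Only option (D), y/x, is unchanged by the transformation.
The common factor 7 cancels in a ratio of coordinates, while sums, products and sums of squares pick up factors of 7 or 49.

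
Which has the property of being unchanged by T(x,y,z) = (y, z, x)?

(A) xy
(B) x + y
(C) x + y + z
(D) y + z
C

Apply T(x,y,z) = (y, z, x) to each option, i.e. replace (x, y, z) by the transformed coordinates.
Substitute the transformed coordinates into each option and compare with the original:
(A) xy  ->  (y)(z) = yz   [differs from xy: not invariant]
(B) x + y  ->  (y) + (z) = y + z   [differs from x + y: not invariant]
(C) x + y + z  ->  (y) + (z) + (x) = x + y + z   [equals x + y + z: invariant]
(D) y + z  ->  (z) + (x) = x + z   [differs from y + z: not invariant]

Only option (C), x + y + z, is unchanged by the transformation.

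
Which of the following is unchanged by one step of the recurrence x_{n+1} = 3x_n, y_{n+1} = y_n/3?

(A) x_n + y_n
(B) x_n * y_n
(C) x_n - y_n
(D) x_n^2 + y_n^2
B

For the recurrence x_{n+1} = 3x_n, y_{n+1} = y_n/3:

x_{n+1} * y_{n+1} = (3x_n) * (y_n/3) = x_n * y_n
The product is conserved.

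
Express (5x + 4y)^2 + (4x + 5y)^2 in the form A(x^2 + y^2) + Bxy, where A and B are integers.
41(x^2 + y^2) + 80xy

Expanding: (5x + 4y)^2 = 25x^2 + 40xy + 16y^2
(4x + 5y)^2 = 16x^2 + 40xy + 25y^2
Sum = (25+16)(x^2+y^2) + 80xy = 41(x^2 + y^2) + 80xy
This is symmetric in x and y.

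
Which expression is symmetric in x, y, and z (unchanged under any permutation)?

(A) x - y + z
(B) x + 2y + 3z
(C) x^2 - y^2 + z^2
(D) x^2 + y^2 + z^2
D

A symmetric expression is unchanged when the variables are permuted; here the transformation to test is the swap (x, y) -> (y, x).
A symmetric expression must survive every permutation; the single swap x <-> y already eliminates the distractors, and the keyed expression is also unchanged by x <-> z and y <-> z (each variable enters it in exactly the same way).
Substitute the transformed coordinates into each option and compare with the original:
(A) x - y + z  ->  (y) - (x) + z = -x + y + z   [differs from x - y + z: not invariant]
(B) x + 2y + 3z  ->  (y) + 2(x) + 3z = 2x + y + 3z   [differs from x + 2y + 3z: not invariant]
(C) x^2 - y^2 + z^2  ->  (y)^2 - (x)^2 + z^2 = -x^2 + y^2 + z^2   [differs from x^2 - y^2 + z^2: not invariant]
(D) x^2 + y^2 + z^2  ->  (y)^2 + (x)^2 + z^2 = x^2 + y^2 + z^2   [equals x^2 + y^2 + z^2: invariant]

Only option (D), x^2 + y^2 + z^2, is unchanged by the transformation.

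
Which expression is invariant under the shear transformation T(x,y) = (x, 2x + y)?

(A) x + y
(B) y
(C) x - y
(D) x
D

Under the shear T(x,y) = (x, 2x + y):
Substitute the transformed coordinates into each option and compare with the original:
(A) x + y  ->  (x) + (2x + y) = 3x + y   [differs from x + y: not invariant]
(B) y  ->  (2x + y) = 2x + y   [differs from y: not invariant]
(C) x - y  ->  (x) - (2x + y) = -x - y   [differs from x - y: not invariant]
(D) x  ->  (x) = x   [equals x: invariant]

Only option (D), x, is unchanged by the transformation.
A vertical shear moves points parallel to the y-axis, so the x-coordinate (and any function of x alone) is unchanged.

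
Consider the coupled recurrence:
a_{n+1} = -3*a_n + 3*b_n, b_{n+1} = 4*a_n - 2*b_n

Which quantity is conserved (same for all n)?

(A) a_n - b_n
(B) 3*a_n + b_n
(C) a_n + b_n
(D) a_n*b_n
C

Replace a_n by a_{n+1} = -3*a_n + 3*b_n and b_n by b_{n+1} = 4*a_n - 2*b_n in each option and simplify:
(A) a_n - b_n  ->  (-3*a_n + 3*b_n) - (4*a_n - 2*b_n) = -7*a_n + 5*b_n   [not conserved]
(B) 3*a_n + b_n  ->  3*(-3*a_n + 3*b_n) + (4*a_n - 2*b_n) = -5*a_n + 7*b_n   [not conserved]
(C) a_n + b_n  ->  (-3*a_n + 3*b_n) + (4*a_n - 2*b_n) = a_n + b_n   [conserved]
(D) a_n*b_n  ->  (-3*a_n + 3*b_n)*(4*a_n - 2*b_n) = -12*a_n^2 + 18*a_n*b_n - 6*b_n^2   [not conserved]

Only (C) a_n + b_n returns to itself after one step, so it is the conserved quantity.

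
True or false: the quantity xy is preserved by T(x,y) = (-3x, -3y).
False

Substitute T(x,y) = (-3x, -3y) into the expression and compare with the original.

Original: xy
After applying T: (-3x)(-3y) = 9xy

This differs from the original xy (difference: 8xy), so the expression is NOT invariant.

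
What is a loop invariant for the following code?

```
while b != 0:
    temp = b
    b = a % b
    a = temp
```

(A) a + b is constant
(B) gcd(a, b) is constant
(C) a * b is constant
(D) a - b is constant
B

A loop invariant must hold before the first iteration and be re-established by every execution of the body.

(B) gcd(a, b) is constant: One iteration replaces (a, b) by (b, a mod b). Since a mod b = a - q*b for an integer q, any common divisor of a and b divides b and a mod b, and conversely; hence gcd(b, a mod b) = gcd(a, b). For instance (36, 10) -> (10, 6) keeps gcd = 2. At exit b = 0 and a = gcd of the original inputs.

The other options fail:
(A) a + b is constant: e.g. (a, b) = (36, 10) -> (10, 6): the sum goes from 46 to 16.
(C) a * b is constant: e.g. (a, b) = (36, 10) -> (10, 6): the product goes from 360 to 60.
(D) a - b is constant: e.g. (a, b) = (36, 10) -> (10, 6): the difference goes from 26 to 4.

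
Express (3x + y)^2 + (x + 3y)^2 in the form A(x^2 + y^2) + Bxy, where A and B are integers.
10(x^2 + y^2) + 12xy

Expanding: (3x + y)^2 = 9x^2 + 6xy + y^2
(x + 3y)^2 = x^2 + 6xy + 9y^2
Sum = (9+1)(x^2+y^2) + 12xy = 10(x^2 + y^2) + 12xy
This is symmetric in x and y.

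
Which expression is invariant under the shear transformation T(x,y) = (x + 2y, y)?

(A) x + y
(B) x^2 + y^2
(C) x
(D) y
D

Under the shear T(x,y) = (x + 2y, y):
Substitute the transformed coordinates into each option and compare with the original:
(A) x + y  ->  (x + 2y) + (y) = x + 3y   [differs from x + y: not invariant]
(B) x^2 + y^2  ->  (x + 2y)^2 + (y)^2 = x^2 + 4xy + 5y^2   [differs from x^2 + y^2: not invariant]
(C) x  ->  (x + 2y) = x + 2y   [differs from x: not invariant]
(D) y  ->  (y) = y   [equals y: invariant]

Only option (D), y, is unchanged by the transformation.
A horizontal shear moves points parallel to the x-axis, so the y-coordinate (and any function of y alone) is unchanged.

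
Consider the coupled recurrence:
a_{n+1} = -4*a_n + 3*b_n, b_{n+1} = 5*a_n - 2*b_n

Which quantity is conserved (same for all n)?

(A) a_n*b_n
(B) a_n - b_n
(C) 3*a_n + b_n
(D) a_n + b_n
D

Replace a_n by a_{n+1} = -4*a_n + 3*b_n and b_n by b_{n+1} = 5*a_n - 2*b_n in each option and simplify:
(A) a_n*b_n  ->  (-4*a_n + 3*b_n)*(5*a_n - 2*b_n) = -20*a_n^2 + 23*a_n*b_n - 6*b_n^2   [not conserved]
(B) a_n - b_n  ->  (-4*a_n + 3*b_n) - (5*a_n - 2*b_n) = -9*a_n + 5*b_n   [not conserved]
(C) 3*a_n + b_n  ->  3*(-4*a_n + 3*b_n) + (5*a_n - 2*b_n) = -7*a_n + 7*b_n   [not conserved]
(D) a_n + b_n  ->  (-4*a_n + 3*b_n) + (5*a_n - 2*b_n) = a_n + b_n   [conserved]

Only (D) a_n + b_n returns to itself after one step, so it is the conserved quantity.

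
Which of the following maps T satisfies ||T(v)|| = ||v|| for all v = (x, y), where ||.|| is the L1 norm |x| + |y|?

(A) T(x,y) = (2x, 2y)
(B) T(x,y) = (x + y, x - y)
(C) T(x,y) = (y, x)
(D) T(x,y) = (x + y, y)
C

A transformation preserves a norm if ||T(v)|| = ||v|| for every v; a single vector where the norm changes rules an option out.

(A) T(x,y) = (2x, 2y): v = (1, 0) has norm |1| + |0| = 1, but T(v) = (2, 0) has norm 2 -- not preserved.
(B) T(x,y) = (x + y, x - y): v = (1, 0) has norm |1| + |0| = 1, but T(v) = (1, 1) has norm 2 -- not preserved.
(C) T(x,y) = (y, x): preserves the norm -- it only permutes the coordinates and/or flips signs, which leaves |x| + |y| unchanged.
(D) T(x,y) = (x + y, y): v = (0, 1) has norm |0| + |1| = 1, but T(v) = (1, 1) has norm 2 -- not preserved.

Therefore the answer is (C).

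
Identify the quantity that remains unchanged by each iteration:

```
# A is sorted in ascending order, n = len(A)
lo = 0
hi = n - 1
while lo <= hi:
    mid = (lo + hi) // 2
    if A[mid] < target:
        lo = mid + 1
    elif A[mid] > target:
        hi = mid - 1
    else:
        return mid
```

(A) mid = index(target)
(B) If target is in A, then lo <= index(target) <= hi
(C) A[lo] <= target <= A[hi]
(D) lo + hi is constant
B

A loop invariant must hold before the first iteration and be re-established by every execution of the body.

(B) If target is in A, then lo <= index(target) <= hi: Before the loop [lo, hi] = [0, n-1] covers every index. When A[mid] < target, sortedness puts target strictly to the right of mid, so setting lo = mid + 1 keeps index(target) in [lo, hi]; symmetrically for hi = mid - 1. Hence 'if target is in A then lo <= index(target) <= hi' holds after every iteration, and when lo > hi it proves target is absent.

The other options fail:
(A) mid = index(target): mid is just the current probe; it equals index(target) only on the iteration that returns.
(C) A[lo] <= target <= A[hi]: fails when target is not in A (e.g. target < A[0] already violates it before the loop), so it is not maintained in general.
(D) lo + hi is constant: each iteration moves exactly one of lo, hi, so lo + hi changes (e.g. 0 + (n-1) becomes (mid+1) + (n-1)).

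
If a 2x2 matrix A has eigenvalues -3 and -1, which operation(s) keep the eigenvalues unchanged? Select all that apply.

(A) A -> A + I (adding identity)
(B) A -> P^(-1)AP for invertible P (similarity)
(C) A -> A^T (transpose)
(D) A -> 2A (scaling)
B and C

Eigenvalues are preserved by:
1. Similarity transformations: A -> P^(-1)AP (same characteristic polynomial)
2. Transpose: A^T has the same eigenvalues as A

Eigenvalues are NOT preserved by:
- Adding identity: eigenvalues become -3+1, -1+1
- Scaling: eigenvalues become -6, -2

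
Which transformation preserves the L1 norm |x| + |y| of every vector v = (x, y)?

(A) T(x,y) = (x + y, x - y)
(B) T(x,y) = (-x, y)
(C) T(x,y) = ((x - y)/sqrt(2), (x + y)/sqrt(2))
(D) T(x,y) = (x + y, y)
B

A transformation preserves a norm if ||T(v)|| = ||v|| for every v; a single vector where the norm changes rules an option out.

(A) T(x,y) = (x + y, x - y): v = (1, 0) has norm |1| + |0| = 1, but T(v) = (1, 1) has norm 2 -- not preserved.
(B) T(x,y) = (-x, y): preserves the norm -- it only permutes the coordinates and/or flips signs, which leaves |x| + |y| unchanged.
(C) T(x,y) = ((x - y)/sqrt(2), (x + y)/sqrt(2)): v = (1, 0) has norm |1| + |0| = 1, but T(v) = (sqrt(2)/2, sqrt(2)/2) has norm sqrt(2) -- not preserved.
(D) T(x,y) = (x + y, y): v = (0, 1) has norm |0| + |1| = 1, but T(v) = (1, 1) has norm 2 -- not preserved.

Therefore the answer is (B).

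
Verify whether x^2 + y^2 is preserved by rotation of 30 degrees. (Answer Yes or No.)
Yes

Applying rotation by 30 degrees: x' = x*cos(30 degrees) - y*sin(30 degrees) = sqrt(3)x/2 - y/2, y' = x*sin(30 degrees) + y*cos(30 degrees) = x/2 + sqrt(3)y/2

Substituting into x^2 + y^2:
(sqrt(3)x/2 - y/2)^2 + (x/2 + sqrt(3)y/2)^2
= x^2 + y^2

This equals the original expression x^2 + y^2, so it IS invariant.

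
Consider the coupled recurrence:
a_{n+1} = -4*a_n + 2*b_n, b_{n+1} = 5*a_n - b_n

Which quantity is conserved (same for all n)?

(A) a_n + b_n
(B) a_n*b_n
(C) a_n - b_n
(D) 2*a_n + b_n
A

Replace a_n by a_{n+1} = -4*a_n + 2*b_n and b_n by b_{n+1} = 5*a_n - b_n in each option and simplify:
(A) a_n + b_n  ->  (-4*a_n + 2*b_n) + (5*a_n - b_n) = a_n + b_n   [conserved]
(B) a_n*b_n  ->  (-4*a_n + 2*b_n)*(5*a_n - b_n) = -20*a_n^2 + 14*a_n*b_n - 2*b_n^2   [not conserved]
(C) a_n - b_n  ->  (-4*a_n + 2*b_n) - (5*a_n - b_n) = -9*a_n + 3*b_n   [not conserved]
(D) 2*a_n + b_n  ->  2*(-4*a_n + 2*b_n) + (5*a_n - b_n) = -3*a_n + 3*b_n   [not conserved]

Only (A) a_n + b_n returns to itself after one step, so it is the conserved quantity.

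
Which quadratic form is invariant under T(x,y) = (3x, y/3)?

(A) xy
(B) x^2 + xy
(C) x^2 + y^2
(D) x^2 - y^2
A

T multiplies x by 3 and divides y by 3.
Substitute the transformed coordinates into each option and compare with the original:
(A) xy  ->  (3x)(y/3) = xy   [equals xy: invariant]
(B) x^2 + xy  ->  (3x)^2 + (3x)(y/3) = 9x^2 + xy   [differs from x^2 + xy: not invariant]
(C) x^2 + y^2  ->  (3x)^2 + (y/3)^2 = 9x^2 + y^2/9   [differs from x^2 + y^2: not invariant]
(D) x^2 - y^2  ->  (3x)^2 - (y/3)^2 = 9x^2 - y^2/9   [differs from x^2 - y^2: not invariant]

Only option (A), xy, is unchanged by the transformation.
The factors 3 and 1/3 cancel only in the pure product xy.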